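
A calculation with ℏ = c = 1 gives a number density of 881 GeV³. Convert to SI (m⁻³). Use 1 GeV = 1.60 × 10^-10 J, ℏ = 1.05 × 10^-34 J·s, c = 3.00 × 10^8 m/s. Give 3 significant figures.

Number density is [L]⁻³ = [E]³/(ℏc)³.
1 GeV³ → 1/(ℏc)³ × (1 GeV in J)³ = 1.31 × 10^47 m⁻³.
Result: 881 × 1.31 × 10^47 = 1.15 × 10^50 m⁻³.

1.15 × 10^50 m⁻³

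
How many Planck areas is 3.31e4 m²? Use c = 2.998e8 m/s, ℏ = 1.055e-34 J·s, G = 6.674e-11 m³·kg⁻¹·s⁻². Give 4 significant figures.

Planck area: A_P = ℏG/c³ = 2.613e-70 m².
3.31e4 / 2.613e-70 = 1.267e74

1.267e74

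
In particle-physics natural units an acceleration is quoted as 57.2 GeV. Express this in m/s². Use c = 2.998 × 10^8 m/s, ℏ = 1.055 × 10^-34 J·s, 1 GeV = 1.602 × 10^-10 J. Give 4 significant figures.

2.604 × 10^34 m/s²

Acceleration is [L]/[T]² = c·[E]/ℏ.
1 GeV → c/ℏ × (1 GeV in J) = 4.552 × 10^32 m/s².
Result: 57.2 × 4.552 × 10^32 = 2.604 × 10^34 m/s².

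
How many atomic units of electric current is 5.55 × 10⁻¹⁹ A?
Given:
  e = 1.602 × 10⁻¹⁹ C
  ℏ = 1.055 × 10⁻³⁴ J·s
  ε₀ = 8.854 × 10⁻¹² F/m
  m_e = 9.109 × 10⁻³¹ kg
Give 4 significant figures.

atomic unit of electric current: I_au = e E_h/ℏ = m_e e⁵/((4πε₀)²ℏ³) = 6.612 × 10⁻³ A.
5.55 × 10⁻¹⁹ / 6.612 × 10⁻³ = 8.394 × 10⁻¹⁷

8.394 × 10⁻¹⁷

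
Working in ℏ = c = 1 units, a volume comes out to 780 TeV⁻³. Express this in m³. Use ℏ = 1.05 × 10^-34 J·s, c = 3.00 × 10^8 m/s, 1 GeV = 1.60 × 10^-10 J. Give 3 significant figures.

Volume is [L]³ = [E]⁻³·(ℏc)³.
1 GeV⁻³ → (ℏc)³ × (1 GeV in J)⁻³ = 7.63 × 10^-48 m³.
Convert the energy scale: 780 TeV⁻³ = 7.80 × 10^-7 GeV⁻³.
Result: 7.80 × 10^-7 × 7.63 × 10^-48 = 5.95 × 10^-54 m³.

5.95 × 10^-54 m³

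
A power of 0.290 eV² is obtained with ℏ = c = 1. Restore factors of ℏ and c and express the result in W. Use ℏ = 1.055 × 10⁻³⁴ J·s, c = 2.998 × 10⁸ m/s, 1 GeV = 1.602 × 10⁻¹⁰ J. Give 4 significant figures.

Power is [E]/[T] = [E]²/ℏ.
1 GeV² → 1/ℏ × (1 GeV in J)² = 2.433 × 10¹⁴ W.
Convert the energy scale: 0.290 eV² = 2.90 × 10⁻¹⁹ GeV².
Result: 2.90 × 10⁻¹⁹ × 2.433 × 10¹⁴ = 7.055 × 10⁻⁵ W.

7.055 × 10⁻⁵ W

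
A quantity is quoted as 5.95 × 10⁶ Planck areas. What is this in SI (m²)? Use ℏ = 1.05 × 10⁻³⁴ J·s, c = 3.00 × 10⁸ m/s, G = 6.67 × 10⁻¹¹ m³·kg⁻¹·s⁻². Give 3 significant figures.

One Planck area: A_P = ℏG/c³ = 2.59 × 10⁻⁷⁰ m².
5.95 × 10⁶ × 2.59 × 10⁻⁷⁰ m² = 1.54 × 10⁻⁶³ m²

1.54 × 10⁻⁶³ m²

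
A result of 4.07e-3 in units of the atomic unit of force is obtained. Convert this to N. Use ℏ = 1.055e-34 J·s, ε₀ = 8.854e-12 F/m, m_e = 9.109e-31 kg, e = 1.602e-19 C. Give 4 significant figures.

One atomic unit of force: F_au = E_h/a₀ = m_e²e⁶/((4πε₀)³ℏ⁴) = 8.220e-8 N.
4.07e-3 × 8.220e-8 N = 3.345e-10 N

3.345e-10 N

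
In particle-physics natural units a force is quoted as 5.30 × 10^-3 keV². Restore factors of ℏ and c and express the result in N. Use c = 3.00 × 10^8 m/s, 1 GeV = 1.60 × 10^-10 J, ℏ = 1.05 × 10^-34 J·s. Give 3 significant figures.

4.31 × 10^-9 N

Force is [E]/[L] = [E]²/(ℏc); restore (ℏc)⁻¹.
1 GeV² → 1/(ℏc) × (1 GeV in J)² = 8.13 × 10^5 N.
Convert the energy scale: 5.30 × 10^-3 keV² = 5.30 × 10^-15 GeV².
Result: 5.30 × 10^-15 × 8.13 × 10^5 = 4.31 × 10^-9 N.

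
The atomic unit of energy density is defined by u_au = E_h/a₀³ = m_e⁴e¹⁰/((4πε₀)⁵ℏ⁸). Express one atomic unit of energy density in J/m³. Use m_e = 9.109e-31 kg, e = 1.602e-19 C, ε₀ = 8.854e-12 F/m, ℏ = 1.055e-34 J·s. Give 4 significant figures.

u_au = E_h/a₀³ = m_e⁴e¹⁰/((4πε₀)⁵ℏ⁸)
E_h = 4.354e-18 J
a₀ = 5.297e-11 m
E_h/a₀³ = 2.929e13 J/m³

2.929e13 J/m³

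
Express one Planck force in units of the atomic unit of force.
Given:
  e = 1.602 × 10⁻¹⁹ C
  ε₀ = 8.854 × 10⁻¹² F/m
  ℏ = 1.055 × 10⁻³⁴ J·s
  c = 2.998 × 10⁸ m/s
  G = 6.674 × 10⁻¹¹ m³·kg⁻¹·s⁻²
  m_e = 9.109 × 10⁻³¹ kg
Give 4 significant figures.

1.473 × 10⁵¹

Planck force: F_P = c⁴/G = 1.210 × 10⁴⁴ N
atomic unit of force: F_au = E_h/a₀ = m_e²e⁶/((4πε₀)³ℏ⁴) = 8.220 × 10⁻⁸ N
ratio = 1.210 × 10⁴⁴ / 8.220 × 10⁻⁸ = 1.473 × 10⁵¹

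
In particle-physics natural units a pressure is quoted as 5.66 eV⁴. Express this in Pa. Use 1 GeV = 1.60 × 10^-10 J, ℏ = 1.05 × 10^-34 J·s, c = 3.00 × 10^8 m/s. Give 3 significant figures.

119 Pa

Pressure is [E]/[L]³ = [E]⁴/(ℏc)³.
1 GeV⁴ → 1/(ℏc)³ × (1 GeV in J)⁴ = 2.10 × 10^37 Pa.
Convert the energy scale: 5.66 eV⁴ = 5.66 × 10^-36 GeV⁴.
Result: 5.66 × 10^-36 × 2.10 × 10^37 = 119 Pa.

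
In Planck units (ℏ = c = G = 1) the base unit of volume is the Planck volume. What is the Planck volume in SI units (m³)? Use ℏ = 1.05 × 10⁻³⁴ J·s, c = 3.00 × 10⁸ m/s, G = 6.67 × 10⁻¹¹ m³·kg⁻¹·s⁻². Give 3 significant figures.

V_P = (ℏG/c³)^(3/2)
  = √(1.75 × 10⁻²⁰⁹)
  = 4.18 × 10⁻¹⁰⁵ m³

4.18 × 10⁻¹⁰⁵ m³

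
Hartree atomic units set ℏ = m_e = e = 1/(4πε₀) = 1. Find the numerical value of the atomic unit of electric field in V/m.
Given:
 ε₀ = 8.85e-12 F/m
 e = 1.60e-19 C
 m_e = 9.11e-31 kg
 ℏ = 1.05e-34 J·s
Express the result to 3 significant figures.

The unique combination of the constants set to 1 with dimensions of electric field is E_au = E_h/(e a₀) = m_e²e⁵/((4πε₀)³ℏ⁴).
E_h = 4.38e-18 J
a₀ = 5.26e-11 m
E_h/(e·a₀) = 5.20e11 V/m

5.20e11 V/m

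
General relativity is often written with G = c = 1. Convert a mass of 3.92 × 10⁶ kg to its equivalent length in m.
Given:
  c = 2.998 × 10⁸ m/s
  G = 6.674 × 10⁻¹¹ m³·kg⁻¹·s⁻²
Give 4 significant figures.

2.911 × 10⁻²¹ m

In G = c = 1 units mass has dimensions of length; the conversion factor is G/c².
3.92 × 10⁶ kg × (G/c²) = 2.911 × 10⁻²¹ m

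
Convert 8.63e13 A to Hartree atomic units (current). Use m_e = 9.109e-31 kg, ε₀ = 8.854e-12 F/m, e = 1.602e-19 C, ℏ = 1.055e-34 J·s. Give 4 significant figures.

1.305e16

atomic unit of electric current: I_au = e E_h/ℏ = m_e e⁵/((4πε₀)²ℏ³) = 6.612e-3 A.
8.63e13 / 6.612e-3 = 1.305e16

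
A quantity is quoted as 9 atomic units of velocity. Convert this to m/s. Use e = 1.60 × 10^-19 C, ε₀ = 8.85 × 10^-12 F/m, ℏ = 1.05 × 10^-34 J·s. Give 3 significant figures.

One atomic unit of velocity: v_au = e²/(4πε₀ℏ) = 2.19 × 10^6 m/s.
9 × 2.19 × 10^6 m/s = 1.97 × 10^7 m/s

1.97 × 10^7 m/s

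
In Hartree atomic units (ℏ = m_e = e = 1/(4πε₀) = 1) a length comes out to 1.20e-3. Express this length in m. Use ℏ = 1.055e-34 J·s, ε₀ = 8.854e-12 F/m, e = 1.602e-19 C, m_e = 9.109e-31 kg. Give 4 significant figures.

6.357e-14 m

One Bohr radius: a₀ = 4πε₀ℏ²/(m_e e²) = 5.297e-11 m.
1.20e-3 × 5.297e-11 m = 6.357e-14 m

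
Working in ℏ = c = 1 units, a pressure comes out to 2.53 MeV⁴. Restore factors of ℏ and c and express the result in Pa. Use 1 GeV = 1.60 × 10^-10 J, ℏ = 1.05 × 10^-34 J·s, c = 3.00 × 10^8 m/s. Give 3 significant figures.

5.30 × 10^25 Pa

Pressure is [E]/[L]³ = [E]⁴/(ℏc)³.
1 GeV⁴ → 1/(ℏc)³ × (1 GeV in J)⁴ = 2.10 × 10^37 Pa.
Convert the energy scale: 2.53 MeV⁴ = 2.53 × 10^-12 GeV⁴.
Result: 2.53 × 10^-12 × 2.10 × 10^37 = 5.30 × 10^25 Pa.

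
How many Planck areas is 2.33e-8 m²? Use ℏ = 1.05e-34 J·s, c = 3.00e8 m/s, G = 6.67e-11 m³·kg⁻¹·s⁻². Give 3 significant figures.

8.98e61

Planck area: A_P = ℏG/c³ = 2.59e-70 m².
2.33e-8 / 2.59e-70 = 8.98e61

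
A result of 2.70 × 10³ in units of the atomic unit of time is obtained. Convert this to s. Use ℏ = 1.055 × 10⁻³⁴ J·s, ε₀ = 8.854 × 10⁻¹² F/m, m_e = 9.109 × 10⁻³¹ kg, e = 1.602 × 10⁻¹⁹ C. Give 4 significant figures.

One atomic unit of time: τ_au = (4πε₀)²ℏ³/(m_e e⁴) = 2.423 × 10⁻¹⁷ s.
2.70 × 10³ × 2.423 × 10⁻¹⁷ s = 6.542 × 10⁻¹⁴ s

6.542 × 10⁻¹⁴ s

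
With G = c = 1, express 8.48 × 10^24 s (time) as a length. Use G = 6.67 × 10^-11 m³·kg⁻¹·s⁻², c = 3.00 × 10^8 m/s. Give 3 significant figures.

2.54 × 10^33 m

Time → length via c.
8.48 × 10^24 s × (c) = 2.54 × 10^33 m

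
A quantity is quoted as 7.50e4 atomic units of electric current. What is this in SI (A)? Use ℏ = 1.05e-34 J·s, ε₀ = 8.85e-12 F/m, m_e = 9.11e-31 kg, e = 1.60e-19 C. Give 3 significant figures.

500 A

One atomic unit of electric current: I_au = e E_h/ℏ = m_e e⁵/((4πε₀)²ℏ³) = 6.67e-3 A.
7.50e4 × 6.67e-3 A = 500 A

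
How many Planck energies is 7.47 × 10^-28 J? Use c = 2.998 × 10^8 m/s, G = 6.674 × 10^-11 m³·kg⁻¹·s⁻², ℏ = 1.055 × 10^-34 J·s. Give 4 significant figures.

3.818 × 10^-37

Planck energy: E_P = √(ℏc⁵/G) = 1.957 × 10^9 J.
7.47 × 10^-28 / 1.957 × 10^9 = 3.818 × 10^-37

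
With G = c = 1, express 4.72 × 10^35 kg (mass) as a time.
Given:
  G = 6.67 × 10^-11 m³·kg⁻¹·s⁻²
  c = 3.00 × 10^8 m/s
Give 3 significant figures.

1.17 s

Mass → time via G/c³.
4.72 × 10^35 kg × (G/c³) = 1.17 s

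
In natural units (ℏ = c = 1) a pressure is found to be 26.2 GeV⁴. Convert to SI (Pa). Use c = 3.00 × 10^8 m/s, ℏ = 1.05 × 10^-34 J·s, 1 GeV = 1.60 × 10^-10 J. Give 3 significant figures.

Pressure is [E]/[L]³ = [E]⁴/(ℏc)³.
1 GeV⁴ → 1/(ℏc)³ × (1 GeV in J)⁴ = 2.10 × 10^37 Pa.
Result: 26.2 × 2.10 × 10^37 = 5.49 × 10^38 Pa.

5.49 × 10^38 Pa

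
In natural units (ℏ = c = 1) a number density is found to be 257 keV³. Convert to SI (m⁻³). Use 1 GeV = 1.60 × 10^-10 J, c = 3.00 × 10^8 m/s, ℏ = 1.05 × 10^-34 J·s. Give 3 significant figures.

3.37 × 10^31 m⁻³

Number density is [L]⁻³ = [E]³/(ℏc)³.
1 GeV³ → 1/(ℏc)³ × (1 GeV in J)³ = 1.31 × 10^47 m⁻³.
Convert the energy scale: 257 keV³ = 2.57 × 10^-16 GeV³.
Result: 2.57 × 10^-16 × 1.31 × 10^47 = 3.37 × 10^31 m⁻³.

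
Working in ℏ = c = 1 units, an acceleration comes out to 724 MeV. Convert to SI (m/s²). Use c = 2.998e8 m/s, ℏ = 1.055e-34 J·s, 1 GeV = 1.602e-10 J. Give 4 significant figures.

Acceleration is [L]/[T]² = c·[E]/ℏ.
1 GeV → c/ℏ × (1 GeV in J) = 4.552e32 m/s².
Convert the energy scale: 724 MeV = 0.724 GeV.
Result: 0.724 × 4.552e32 = 3.296e32 m/s².

3.296e32 m/s²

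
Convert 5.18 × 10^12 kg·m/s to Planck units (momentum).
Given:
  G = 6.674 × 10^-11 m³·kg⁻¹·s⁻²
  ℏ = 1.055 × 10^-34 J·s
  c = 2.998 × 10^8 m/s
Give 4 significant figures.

7.937 × 10^11

Planck momentum: p_P = √(ℏc³/G) = 6.527 kg·m/s.
5.18 × 10^12 / 6.527 = 7.937 × 10^11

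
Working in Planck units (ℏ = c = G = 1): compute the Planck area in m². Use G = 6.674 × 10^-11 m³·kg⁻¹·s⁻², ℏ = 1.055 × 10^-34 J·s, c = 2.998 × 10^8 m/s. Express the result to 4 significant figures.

2.613 × 10^-70 m²

Dimensional analysis gives A_P = ℏG/c³.
  = 7.041 × 10^-45 / 2.695 × 10^25
  = 2.613 × 10^-70 m²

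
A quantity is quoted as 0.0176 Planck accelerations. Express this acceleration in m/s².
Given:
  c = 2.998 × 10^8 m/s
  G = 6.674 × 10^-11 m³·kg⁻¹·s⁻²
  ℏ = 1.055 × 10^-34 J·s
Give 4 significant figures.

One Planck acceleration: a_P = √(c⁷/(ℏG)) = 5.560 × 10^51 m/s².
0.0176 × 5.560 × 10^51 m/s² = 9.786 × 10^49 m/s²

9.786 × 10^49 m/s²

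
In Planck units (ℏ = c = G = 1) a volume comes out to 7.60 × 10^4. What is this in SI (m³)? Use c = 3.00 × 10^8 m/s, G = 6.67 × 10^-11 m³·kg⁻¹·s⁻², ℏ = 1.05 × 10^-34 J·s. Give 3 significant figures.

3.17 × 10^-100 m³

One Planck volume: V_P = (ℏG/c³)^(3/2) = 4.18 × 10^-105 m³.
7.60 × 10^4 × 4.18 × 10^-105 m³ = 3.17 × 10^-100 m³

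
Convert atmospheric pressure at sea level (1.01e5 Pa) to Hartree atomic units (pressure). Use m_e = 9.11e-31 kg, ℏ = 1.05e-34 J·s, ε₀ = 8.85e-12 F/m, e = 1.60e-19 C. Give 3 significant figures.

3.35e-9

atomic unit of pressure: P_au = E_h/a₀³ = m_e⁴e¹⁰/((4πε₀)⁵ℏ⁸) = 3.01e13 Pa.
1.01e5 / 3.01e13 = 3.35e-9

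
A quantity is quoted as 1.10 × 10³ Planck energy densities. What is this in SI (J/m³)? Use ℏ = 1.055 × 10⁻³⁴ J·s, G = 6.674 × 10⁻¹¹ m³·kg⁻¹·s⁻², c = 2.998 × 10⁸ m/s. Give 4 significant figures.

5.096 × 10¹¹⁶ J/m³

One Planck energy density: u_P = c⁷/(ℏG²) = 4.632 × 10¹¹³ J/m³.
1.10 × 10³ × 4.632 × 10¹¹³ J/m³ = 5.096 × 10¹¹⁶ J/m³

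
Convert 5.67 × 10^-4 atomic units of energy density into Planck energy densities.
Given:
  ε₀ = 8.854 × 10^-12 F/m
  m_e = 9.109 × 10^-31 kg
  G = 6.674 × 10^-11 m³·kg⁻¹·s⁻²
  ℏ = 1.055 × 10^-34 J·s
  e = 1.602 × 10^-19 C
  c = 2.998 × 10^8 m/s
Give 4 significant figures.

atomic unit of energy density: u_au = E_h/a₀³ = m_e⁴e¹⁰/((4πε₀)⁵ℏ⁸) = 2.929 × 10^13 J/m³
Planck energy density: u_P = c⁷/(ℏG²) = 4.632 × 10^113 J/m³
5.67 × 10^-4 × 2.929 × 10^13 / 4.632 × 10^113 = 3.585 × 10^-104

3.585 × 10^-104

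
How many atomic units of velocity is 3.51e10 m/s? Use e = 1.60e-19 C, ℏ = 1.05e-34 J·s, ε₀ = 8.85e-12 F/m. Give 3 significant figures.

1.60e4

atomic unit of velocity: v_au = e²/(4πε₀ℏ) = 2.19e6 m/s.
3.51e10 / 2.19e6 = 1.60e4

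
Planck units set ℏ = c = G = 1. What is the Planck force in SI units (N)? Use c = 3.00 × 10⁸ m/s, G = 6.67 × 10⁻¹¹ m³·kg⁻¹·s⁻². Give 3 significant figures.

1.21 × 10⁴⁴ N

From ℏ = c = G = 1 the force scale is F_P = c⁴/G.
  = 8.10 × 10³³ / 6.67 × 10⁻¹¹
  = 1.21 × 10⁴⁴ N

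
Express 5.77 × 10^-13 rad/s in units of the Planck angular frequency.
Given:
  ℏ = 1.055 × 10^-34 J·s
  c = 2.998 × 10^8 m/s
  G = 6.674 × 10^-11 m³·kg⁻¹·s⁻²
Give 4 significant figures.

3.111 × 10^-56

Planck angular frequency: ω_P = √(c⁵/(ℏG)) = 1.855 × 10^43 rad/s.
5.77 × 10^-13 / 1.855 × 10^43 = 3.111 × 10^-56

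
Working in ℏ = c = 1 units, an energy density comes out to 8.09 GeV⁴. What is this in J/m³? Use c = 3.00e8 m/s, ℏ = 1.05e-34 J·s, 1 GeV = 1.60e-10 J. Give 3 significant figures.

[E]/[L]³ = [E]⁴/(ℏc)³; restore (ℏc)⁻³.
1 GeV⁴ → 1/(ℏc)³ × (1 GeV in J)⁴ = 2.10e37 J/m³.
Result: 8.09 × 2.10e37 = 1.70e38 J/m³.

1.70e38 J/m³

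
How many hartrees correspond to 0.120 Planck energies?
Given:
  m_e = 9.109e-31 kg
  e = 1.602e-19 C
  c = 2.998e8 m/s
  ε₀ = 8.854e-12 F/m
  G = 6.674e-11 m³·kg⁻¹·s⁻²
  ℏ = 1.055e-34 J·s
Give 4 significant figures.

5.392e25

Planck energy: E_P = √(ℏc⁵/G) = 1.957e9 J
hartree: E_h = m_e e⁴/(4πε₀ℏ)² = 4.354e-18 J
0.120 × 1.957e9 / 4.354e-18 = 5.392e25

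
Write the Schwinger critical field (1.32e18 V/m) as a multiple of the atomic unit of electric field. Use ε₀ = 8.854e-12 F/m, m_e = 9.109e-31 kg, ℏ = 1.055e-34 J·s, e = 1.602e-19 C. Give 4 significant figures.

2.573e6

atomic unit of electric field: E_au = E_h/(e a₀) = m_e²e⁵/((4πε₀)³ℏ⁴) = 5.131e11 V/m.
1.32e18 / 5.131e11 = 2.573e6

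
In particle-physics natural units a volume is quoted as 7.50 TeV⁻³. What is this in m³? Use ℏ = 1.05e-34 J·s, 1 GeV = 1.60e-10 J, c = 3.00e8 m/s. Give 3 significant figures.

Volume is [L]³ = [E]⁻³·(ℏc)³.
1 GeV⁻³ → (ℏc)³ × (1 GeV in J)⁻³ = 7.63e-48 m³.
Convert the energy scale: 7.50 TeV⁻³ = 7.50e-9 GeV⁻³.
Result: 7.50e-9 × 7.63e-48 = 5.72e-56 m³.

5.72e-56 m³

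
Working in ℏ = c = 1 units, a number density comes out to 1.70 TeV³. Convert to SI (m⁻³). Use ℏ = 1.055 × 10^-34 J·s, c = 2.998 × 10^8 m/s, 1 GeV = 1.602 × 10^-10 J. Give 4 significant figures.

Number density is [L]⁻³ = [E]³/(ℏc)³.
1 GeV³ → 1/(ℏc)³ × (1 GeV in J)³ = 1.299 × 10^47 m⁻³.
Convert the energy scale: 1.70 TeV³ = 1.70 × 10^9 GeV³.
Result: 1.70 × 10^9 × 1.299 × 10^47 = 2.209 × 10^56 m⁻³.

2.209 × 10^56 m⁻³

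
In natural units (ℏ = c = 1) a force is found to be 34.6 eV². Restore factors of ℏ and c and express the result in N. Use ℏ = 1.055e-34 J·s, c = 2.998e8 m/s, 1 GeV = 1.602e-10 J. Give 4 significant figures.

2.807e-11 N

Force is [E]/[L] = [E]²/(ℏc); restore (ℏc)⁻¹.
1 GeV² → 1/(ℏc) × (1 GeV in J)² = 8.114e5 N.
Convert the energy scale: 34.6 eV² = 3.46e-17 GeV².
Result: 3.46e-17 × 8.114e5 = 2.807e-11 N.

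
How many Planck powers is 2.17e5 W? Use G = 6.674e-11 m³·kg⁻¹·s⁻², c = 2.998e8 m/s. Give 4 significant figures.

5.980e-48

Planck power: P_P = c⁵/G = 3.629e52 W.
2.17e5 / 3.629e52 = 5.980e-48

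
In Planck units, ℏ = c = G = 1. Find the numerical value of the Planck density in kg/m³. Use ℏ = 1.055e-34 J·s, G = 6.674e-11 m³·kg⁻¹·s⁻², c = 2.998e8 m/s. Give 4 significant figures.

5.154e96 kg/m³

The unique combination of the constants set to 1 with dimensions of density is ρ_P = c⁵/(ℏG²).
  = 2.422e42 / 4.699e-55
  = 5.154e96 kg/m³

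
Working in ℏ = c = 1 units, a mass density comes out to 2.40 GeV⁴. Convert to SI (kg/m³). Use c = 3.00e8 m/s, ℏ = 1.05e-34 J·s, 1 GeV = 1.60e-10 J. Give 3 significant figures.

Mass density is [E]/(c²[L]³) = [E]⁴/(ℏ³c⁵).
1 GeV⁴ → 1/(ℏ³c⁵) × (1 GeV in J)⁴ = 2.33e20 kg/m³.
Result: 2.40 × 2.33e20 = 5.59e20 kg/m³.

5.59e20 kg/m³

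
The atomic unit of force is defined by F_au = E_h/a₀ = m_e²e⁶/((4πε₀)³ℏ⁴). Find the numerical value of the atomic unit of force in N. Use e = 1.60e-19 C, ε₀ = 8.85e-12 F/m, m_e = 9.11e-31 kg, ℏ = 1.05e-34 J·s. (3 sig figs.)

F_au = E_h/a₀ = m_e²e⁶/((4πε₀)³ℏ⁴)
E_h = 4.38e-18 J
a₀ = 5.26e-11 m
E_h/a₀ = 8.33e-8 N

8.33e-8 N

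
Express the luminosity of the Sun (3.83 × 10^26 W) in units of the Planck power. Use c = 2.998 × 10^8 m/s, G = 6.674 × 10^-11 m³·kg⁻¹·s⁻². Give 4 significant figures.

1.055 × 10^-26

Planck power: P_P = c⁵/G = 3.629 × 10^52 W.
3.83 × 10^26 / 3.629 × 10^52 = 1.055 × 10^-26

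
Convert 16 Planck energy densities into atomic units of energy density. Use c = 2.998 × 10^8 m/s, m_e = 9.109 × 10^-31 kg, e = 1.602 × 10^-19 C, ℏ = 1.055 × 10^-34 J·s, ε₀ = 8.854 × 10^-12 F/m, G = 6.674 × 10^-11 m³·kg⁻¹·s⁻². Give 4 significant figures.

Planck energy density: u_P = c⁷/(ℏG²) = 4.632 × 10^113 J/m³
atomic unit of energy density: u_au = E_h/a₀³ = m_e⁴e¹⁰/((4πε₀)⁵ℏ⁸) = 2.929 × 10^13 J/m³
16 × 4.632 × 10^113 / 2.929 × 10^13 = 2.530 × 10^101

2.530 × 10^101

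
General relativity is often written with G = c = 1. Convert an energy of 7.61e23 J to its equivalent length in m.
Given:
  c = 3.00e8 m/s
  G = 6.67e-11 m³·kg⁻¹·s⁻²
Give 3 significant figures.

Energy → length via G/c⁴.
7.61e23 J × (G/c⁴) = 6.27e-21 m

6.27e-21 m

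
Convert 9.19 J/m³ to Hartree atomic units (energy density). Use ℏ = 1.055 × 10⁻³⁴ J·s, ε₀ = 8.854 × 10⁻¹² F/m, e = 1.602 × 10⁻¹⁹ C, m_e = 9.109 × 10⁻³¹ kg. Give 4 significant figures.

3.137 × 10⁻¹³

atomic unit of energy density: u_au = E_h/a₀³ = m_e⁴e¹⁰/((4πε₀)⁵ℏ⁸) = 2.929 × 10¹³ J/m³.
9.19 / 2.929 × 10¹³ = 3.137 × 10⁻¹³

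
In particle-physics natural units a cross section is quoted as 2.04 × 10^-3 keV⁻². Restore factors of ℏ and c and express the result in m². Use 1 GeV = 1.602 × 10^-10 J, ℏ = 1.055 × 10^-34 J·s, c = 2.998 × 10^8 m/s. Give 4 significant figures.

7.952 × 10^-23 m²

Area is [L]² = [E]⁻²·(ℏc)²; restore (ℏc)².
1 GeV⁻² → (ℏc)² × (1 GeV in J)⁻² = 3.898 × 10^-32 m².
Convert the energy scale: 2.04 × 10^-3 keV⁻² = 2.04 × 10^9 GeV⁻².
Result: 2.04 × 10^9 × 3.898 × 10^-32 = 7.952 × 10^-23 m².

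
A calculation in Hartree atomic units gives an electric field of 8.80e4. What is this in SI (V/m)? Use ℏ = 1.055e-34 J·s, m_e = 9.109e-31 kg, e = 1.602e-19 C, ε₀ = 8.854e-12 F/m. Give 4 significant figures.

4.515e16 V/m

One atomic unit of electric field: E_au = E_h/(e a₀) = m_e²e⁵/((4πε₀)³ℏ⁴) = 5.131e11 V/m.
8.80e4 × 5.131e11 V/m = 4.515e16 V/m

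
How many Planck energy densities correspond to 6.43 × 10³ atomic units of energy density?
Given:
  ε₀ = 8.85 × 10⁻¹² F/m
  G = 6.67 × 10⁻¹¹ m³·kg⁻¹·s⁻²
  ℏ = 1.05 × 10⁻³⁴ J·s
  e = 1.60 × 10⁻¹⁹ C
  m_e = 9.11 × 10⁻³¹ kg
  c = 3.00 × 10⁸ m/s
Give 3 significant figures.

atomic unit of energy density: u_au = E_h/a₀³ = m_e⁴e¹⁰/((4πε₀)⁵ℏ⁸) = 3.01 × 10¹³ J/m³
Planck energy density: u_P = c⁷/(ℏG²) = 4.68 × 10¹¹³ J/m³
6.43 × 10³ × 3.01 × 10¹³ / 4.68 × 10¹¹³ = 4.14 × 10⁻⁹⁷

4.14 × 10⁻⁹⁷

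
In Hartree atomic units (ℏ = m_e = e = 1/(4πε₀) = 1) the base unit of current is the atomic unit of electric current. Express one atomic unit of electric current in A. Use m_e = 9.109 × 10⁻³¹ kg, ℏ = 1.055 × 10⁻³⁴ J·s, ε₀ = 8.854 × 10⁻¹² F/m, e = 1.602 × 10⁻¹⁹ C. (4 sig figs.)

I_au = e E_h/ℏ = m_e e⁵/((4πε₀)²ℏ³)
E_h = 4.354 × 10⁻¹⁸ J
e·E_h/ℏ = 6.612 × 10⁻³ A

6.612 × 10⁻³ A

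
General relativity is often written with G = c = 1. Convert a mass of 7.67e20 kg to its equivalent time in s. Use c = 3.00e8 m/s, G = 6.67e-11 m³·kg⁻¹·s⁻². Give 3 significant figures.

1.89e-15 s

Mass → time via G/c³.
7.67e20 kg × (G/c³) = 1.89e-15 s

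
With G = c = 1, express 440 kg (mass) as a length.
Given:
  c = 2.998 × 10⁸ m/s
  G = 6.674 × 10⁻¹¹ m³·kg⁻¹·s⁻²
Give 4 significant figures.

In G = c = 1 units mass has dimensions of length; the conversion factor is G/c².
440 kg × (G/c²) = 3.267 × 10⁻²⁵ m

3.267 × 10⁻²⁵ m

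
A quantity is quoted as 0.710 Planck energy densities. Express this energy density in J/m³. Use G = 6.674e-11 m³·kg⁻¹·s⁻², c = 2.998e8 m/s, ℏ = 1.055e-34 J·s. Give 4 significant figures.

One Planck energy density: u_P = c⁷/(ℏG²) = 4.632e113 J/m³.
0.710 × 4.632e113 J/m³ = 3.289e113 J/m³

3.289e113 J/m³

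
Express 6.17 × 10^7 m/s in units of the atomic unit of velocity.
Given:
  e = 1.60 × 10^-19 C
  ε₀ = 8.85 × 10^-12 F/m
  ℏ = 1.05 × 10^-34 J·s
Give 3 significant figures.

28.1

atomic unit of velocity: v_au = e²/(4πε₀ℏ) = 2.19 × 10^6 m/s.
6.17 × 10^7 / 2.19 × 10^6 = 28.1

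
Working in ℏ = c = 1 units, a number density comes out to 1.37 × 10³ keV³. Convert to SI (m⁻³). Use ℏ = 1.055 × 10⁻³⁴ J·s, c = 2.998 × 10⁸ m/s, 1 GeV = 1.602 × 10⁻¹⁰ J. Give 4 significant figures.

1.780 × 10³² m⁻³

Number density is [L]⁻³ = [E]³/(ℏc)³.
1 GeV³ → 1/(ℏc)³ × (1 GeV in J)³ = 1.299 × 10⁴⁷ m⁻³.
Convert the energy scale: 1.37 × 10³ keV³ = 1.37 × 10⁻¹⁵ GeV³.
Result: 1.37 × 10⁻¹⁵ × 1.299 × 10⁴⁷ = 1.780 × 10³² m⁻³.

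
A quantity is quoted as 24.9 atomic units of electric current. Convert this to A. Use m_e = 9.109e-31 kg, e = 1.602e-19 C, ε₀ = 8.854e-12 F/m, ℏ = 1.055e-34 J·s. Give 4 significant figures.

0.1646 A

One atomic unit of electric current: I_au = e E_h/ℏ = m_e e⁵/((4πε₀)²ℏ³) = 6.612e-3 A.
24.9 × 6.612e-3 A = 0.1646 A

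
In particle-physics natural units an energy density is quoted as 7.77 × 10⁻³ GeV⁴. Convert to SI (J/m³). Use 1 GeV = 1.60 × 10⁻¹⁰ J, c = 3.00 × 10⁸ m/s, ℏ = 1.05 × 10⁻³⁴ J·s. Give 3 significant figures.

1.63 × 10³⁵ J/m³

[E]/[L]³ = [E]⁴/(ℏc)³; restore (ℏc)⁻³.
1 GeV⁴ → 1/(ℏc)³ × (1 GeV in J)⁴ = 2.10 × 10³⁷ J/m³.
Result: 7.77 × 10⁻³ × 2.10 × 10³⁷ = 1.63 × 10³⁵ J/m³.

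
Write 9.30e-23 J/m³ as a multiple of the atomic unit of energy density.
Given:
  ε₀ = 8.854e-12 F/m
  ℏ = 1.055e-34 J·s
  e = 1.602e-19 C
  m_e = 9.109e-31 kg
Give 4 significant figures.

3.175e-36

atomic unit of energy density: u_au = E_h/a₀³ = m_e⁴e¹⁰/((4πε₀)⁵ℏ⁸) = 2.929e13 J/m³.
9.30e-23 / 2.929e13 = 3.175e-36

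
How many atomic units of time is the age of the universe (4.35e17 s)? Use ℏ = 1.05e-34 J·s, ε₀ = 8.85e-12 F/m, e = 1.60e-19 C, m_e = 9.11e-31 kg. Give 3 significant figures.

1.81e34

atomic unit of time: τ_au = (4πε₀)²ℏ³/(m_e e⁴) = 2.40e-17 s.
4.35e17 / 2.40e-17 = 1.81e34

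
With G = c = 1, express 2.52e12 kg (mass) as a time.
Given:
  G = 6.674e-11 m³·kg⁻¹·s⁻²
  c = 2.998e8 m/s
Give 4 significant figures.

6.242e-24 s

Mass → time via G/c³.
2.52e12 kg × (G/c³) = 6.242e-24 s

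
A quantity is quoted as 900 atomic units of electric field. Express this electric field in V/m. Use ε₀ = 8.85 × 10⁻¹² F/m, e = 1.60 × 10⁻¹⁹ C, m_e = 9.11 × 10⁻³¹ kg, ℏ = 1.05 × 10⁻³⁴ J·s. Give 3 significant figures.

4.68 × 10¹⁴ V/m

One atomic unit of electric field: E_au = E_h/(e a₀) = m_e²e⁵/((4πε₀)³ℏ⁴) = 5.20 × 10¹¹ V/m.
900 × 5.20 × 10¹¹ V/m = 4.68 × 10¹⁴ V/m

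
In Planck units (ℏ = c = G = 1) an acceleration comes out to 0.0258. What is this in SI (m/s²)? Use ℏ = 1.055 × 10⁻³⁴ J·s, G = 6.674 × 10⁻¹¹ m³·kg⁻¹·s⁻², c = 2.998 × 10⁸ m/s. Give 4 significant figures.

1.435 × 10⁵⁰ m/s²

One Planck acceleration: a_P = √(c⁷/(ℏG)) = 5.560 × 10⁵¹ m/s².
0.0258 × 5.560 × 10⁵¹ m/s² = 1.435 × 10⁵⁰ m/s²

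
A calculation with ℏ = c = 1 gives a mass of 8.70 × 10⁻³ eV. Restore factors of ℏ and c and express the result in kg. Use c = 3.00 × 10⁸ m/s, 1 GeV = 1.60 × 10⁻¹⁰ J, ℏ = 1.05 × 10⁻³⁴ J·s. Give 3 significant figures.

Mass is [E]/c²; divide by c².
1 GeV → 1/c² × (1 GeV in J) = 1.78 × 10⁻²⁷ kg.
Convert the energy scale: 8.70 × 10⁻³ eV = 8.70 × 10⁻¹² GeV.
Result: 8.70 × 10⁻¹² × 1.78 × 10⁻²⁷ = 1.55 × 10⁻³⁸ kg.

1.55 × 10⁻³⁸ kg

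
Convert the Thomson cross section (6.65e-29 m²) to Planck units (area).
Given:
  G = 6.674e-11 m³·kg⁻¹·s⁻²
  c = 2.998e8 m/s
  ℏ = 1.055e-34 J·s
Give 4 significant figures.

Planck area: A_P = ℏG/c³ = 2.613e-70 m².
6.65e-29 / 2.613e-70 = 2.545e41

2.545e41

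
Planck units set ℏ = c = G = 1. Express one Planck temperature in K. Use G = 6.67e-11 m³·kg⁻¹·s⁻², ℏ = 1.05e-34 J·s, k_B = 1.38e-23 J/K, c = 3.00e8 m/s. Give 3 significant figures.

1.42e32 K

The unique combination of the constants set to 1 with dimensions of temperature is T_P = √(ℏc⁵/G) / k_B.
  = √(3.83e18) × 7.25e22
  = 1.42e32 K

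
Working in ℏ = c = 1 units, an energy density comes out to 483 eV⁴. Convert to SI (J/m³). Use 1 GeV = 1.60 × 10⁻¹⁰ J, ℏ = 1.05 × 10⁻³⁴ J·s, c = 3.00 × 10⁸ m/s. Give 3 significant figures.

[E]/[L]³ = [E]⁴/(ℏc)³; restore (ℏc)⁻³.
1 GeV⁴ → 1/(ℏc)³ × (1 GeV in J)⁴ = 2.10 × 10³⁷ J/m³.
Convert the energy scale: 483 eV⁴ = 4.83 × 10⁻³⁴ GeV⁴.
Result: 4.83 × 10⁻³⁴ × 2.10 × 10³⁷ = 1.01 × 10⁴ J/m³.

1.01 × 10⁴ J/m³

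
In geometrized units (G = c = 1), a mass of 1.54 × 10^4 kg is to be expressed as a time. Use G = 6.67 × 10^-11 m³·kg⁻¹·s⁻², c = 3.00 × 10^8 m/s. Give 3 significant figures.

Mass → time via G/c³.
1.54 × 10^4 kg × (G/c³) = 3.80 × 10^-32 s

3.80 × 10^-32 s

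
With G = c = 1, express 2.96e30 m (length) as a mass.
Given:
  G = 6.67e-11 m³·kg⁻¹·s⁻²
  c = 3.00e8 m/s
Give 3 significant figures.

Length → mass via c²/G.
2.96e30 m × (c²/G) = 3.99e57 kg

3.99e57 kg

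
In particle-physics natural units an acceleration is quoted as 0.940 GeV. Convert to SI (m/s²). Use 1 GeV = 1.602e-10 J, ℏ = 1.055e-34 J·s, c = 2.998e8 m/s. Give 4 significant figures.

4.279e32 m/s²

Acceleration is [L]/[T]² = c·[E]/ℏ.
1 GeV → c/ℏ × (1 GeV in J) = 4.552e32 m/s².
Result: 0.940 × 4.552e32 = 4.279e32 m/s².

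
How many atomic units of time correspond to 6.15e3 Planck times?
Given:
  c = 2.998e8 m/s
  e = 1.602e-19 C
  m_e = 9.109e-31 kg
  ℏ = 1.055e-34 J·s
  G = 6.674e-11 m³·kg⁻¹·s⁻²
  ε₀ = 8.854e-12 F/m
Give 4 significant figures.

1.369e-23

Planck time: t_P = √(ℏG/c⁵) = 5.392e-44 s
atomic unit of time: τ_au = (4πε₀)²ℏ³/(m_e e⁴) = 2.423e-17 s
6.15e3 × 5.392e-44 / 2.423e-17 = 1.369e-23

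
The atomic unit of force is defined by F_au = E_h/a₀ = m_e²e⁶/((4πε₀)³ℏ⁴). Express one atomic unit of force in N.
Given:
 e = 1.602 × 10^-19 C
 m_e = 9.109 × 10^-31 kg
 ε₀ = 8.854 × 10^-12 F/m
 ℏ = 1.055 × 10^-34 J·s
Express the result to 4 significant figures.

F_au = E_h/a₀ = m_e²e⁶/((4πε₀)³ℏ⁴)
E_h = 4.354 × 10^-18 J
a₀ = 5.297 × 10^-11 m
E_h/a₀ = 8.220 × 10^-8 N

8.220 × 10^-8 N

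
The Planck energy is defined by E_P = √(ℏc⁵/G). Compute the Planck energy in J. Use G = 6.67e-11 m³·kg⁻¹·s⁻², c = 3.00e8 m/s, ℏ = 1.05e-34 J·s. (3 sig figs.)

1.96e9 J

E_P = √(ℏc⁵/G)
  = √(3.83e18)
  = 1.96e9 J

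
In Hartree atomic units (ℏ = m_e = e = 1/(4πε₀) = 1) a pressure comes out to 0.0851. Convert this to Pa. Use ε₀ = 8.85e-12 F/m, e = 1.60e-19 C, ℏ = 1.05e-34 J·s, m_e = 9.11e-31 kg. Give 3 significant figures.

One atomic unit of pressure: P_au = E_h/a₀³ = m_e⁴e¹⁰/((4πε₀)⁵ℏ⁸) = 3.01e13 Pa.
0.0851 × 3.01e13 Pa = 2.56e12 Pa

2.56e12 Pa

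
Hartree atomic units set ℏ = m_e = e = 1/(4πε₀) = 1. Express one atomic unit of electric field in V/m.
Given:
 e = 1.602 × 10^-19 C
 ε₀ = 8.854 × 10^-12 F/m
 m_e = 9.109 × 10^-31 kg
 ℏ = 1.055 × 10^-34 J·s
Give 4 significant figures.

5.131 × 10^11 V/m

Dimensional analysis gives E_au = E_h/(e a₀) = m_e²e⁵/((4πε₀)³ℏ⁴).
E_h = 4.354 × 10^-18 J
a₀ = 5.297 × 10^-11 m
E_h/(e·a₀) = 5.131 × 10^11 V/m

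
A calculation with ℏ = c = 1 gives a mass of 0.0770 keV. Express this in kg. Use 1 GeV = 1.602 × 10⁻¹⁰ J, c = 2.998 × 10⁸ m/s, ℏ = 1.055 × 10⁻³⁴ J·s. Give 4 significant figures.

1.372 × 10⁻³⁴ kg

Mass is [E]/c²; divide by c².
1 GeV → 1/c² × (1 GeV in J) = 1.782 × 10⁻²⁷ kg.
Convert the energy scale: 0.0770 keV = 7.70 × 10⁻⁸ GeV.
Result: 7.70 × 10⁻⁸ × 1.782 × 10⁻²⁷ = 1.372 × 10⁻³⁴ kg.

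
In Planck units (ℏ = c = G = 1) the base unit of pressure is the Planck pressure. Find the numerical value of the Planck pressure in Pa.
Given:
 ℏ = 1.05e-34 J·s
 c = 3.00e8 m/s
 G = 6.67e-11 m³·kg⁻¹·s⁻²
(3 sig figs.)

p_P = c⁷/(ℏG²)
  = 2.19e59 / 4.67e-55
  = 4.68e113 Pa

4.68e113 Pa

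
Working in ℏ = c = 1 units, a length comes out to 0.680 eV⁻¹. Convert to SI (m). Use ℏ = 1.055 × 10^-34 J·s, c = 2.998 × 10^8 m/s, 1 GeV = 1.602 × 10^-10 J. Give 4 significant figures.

1.343 × 10^-7 m

A length is [E]⁻¹ in ℏ=c=1; restore one factor of ℏc.
1 GeV⁻¹ → ℏc × (1 GeV in J)⁻¹ = 1.974 × 10^-16 m.
Convert the energy scale: 0.680 eV⁻¹ = 6.80 × 10^8 GeV⁻¹.
Result: 6.80 × 10^8 × 1.974 × 10^-16 = 1.343 × 10^-7 m.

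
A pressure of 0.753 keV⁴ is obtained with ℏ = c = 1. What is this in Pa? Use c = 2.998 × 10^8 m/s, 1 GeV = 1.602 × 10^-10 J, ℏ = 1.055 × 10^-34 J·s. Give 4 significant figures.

1.567 × 10^13 Pa

Pressure is [E]/[L]³ = [E]⁴/(ℏc)³.
1 GeV⁴ → 1/(ℏc)³ × (1 GeV in J)⁴ = 2.082 × 10^37 Pa.
Convert the energy scale: 0.753 keV⁴ = 7.53 × 10^-25 GeV⁴.
Result: 7.53 × 10^-25 × 2.082 × 10^37 = 1.567 × 10^13 Pa.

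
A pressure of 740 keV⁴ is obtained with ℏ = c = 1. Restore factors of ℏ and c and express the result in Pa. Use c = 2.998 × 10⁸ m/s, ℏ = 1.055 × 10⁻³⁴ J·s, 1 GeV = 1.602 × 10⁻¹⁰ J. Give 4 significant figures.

1.540 × 10¹⁶ Pa

Pressure is [E]/[L]³ = [E]⁴/(ℏc)³.
1 GeV⁴ → 1/(ℏc)³ × (1 GeV in J)⁴ = 2.082 × 10³⁷ Pa.
Convert the energy scale: 740 keV⁴ = 7.40 × 10⁻²² GeV⁴.
Result: 7.40 × 10⁻²² × 2.082 × 10³⁷ = 1.540 × 10¹⁶ Pa.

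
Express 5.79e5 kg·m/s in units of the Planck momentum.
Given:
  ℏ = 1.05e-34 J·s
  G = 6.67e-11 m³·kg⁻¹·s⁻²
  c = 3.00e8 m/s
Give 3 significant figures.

Planck momentum: p_P = √(ℏc³/G) = 6.52 kg·m/s.
5.79e5 / 6.52 = 8.88e4

8.88e4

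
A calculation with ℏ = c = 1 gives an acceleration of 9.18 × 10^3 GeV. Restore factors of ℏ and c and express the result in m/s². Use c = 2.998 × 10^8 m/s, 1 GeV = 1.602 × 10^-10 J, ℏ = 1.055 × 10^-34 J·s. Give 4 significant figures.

Acceleration is [L]/[T]² = c·[E]/ℏ.
1 GeV → c/ℏ × (1 GeV in J) = 4.552 × 10^32 m/s².
Result: 9.18 × 10^3 × 4.552 × 10^32 = 4.179 × 10^36 m/s².

4.179 × 10^36 m/s²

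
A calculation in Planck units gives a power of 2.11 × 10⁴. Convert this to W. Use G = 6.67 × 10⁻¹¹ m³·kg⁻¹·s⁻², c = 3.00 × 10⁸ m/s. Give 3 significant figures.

One Planck power: P_P = c⁵/G = 3.64 × 10⁵² W.
2.11 × 10⁴ × 3.64 × 10⁵² W = 7.69 × 10⁵⁶ W

7.69 × 10⁵⁶ W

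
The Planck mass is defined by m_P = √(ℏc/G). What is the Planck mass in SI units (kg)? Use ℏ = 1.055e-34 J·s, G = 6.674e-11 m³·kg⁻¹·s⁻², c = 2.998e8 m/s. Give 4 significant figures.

m_P = √(ℏc/G)
  = √(4.739e-16)
  = 2.177e-8 kg

2.177e-8 kg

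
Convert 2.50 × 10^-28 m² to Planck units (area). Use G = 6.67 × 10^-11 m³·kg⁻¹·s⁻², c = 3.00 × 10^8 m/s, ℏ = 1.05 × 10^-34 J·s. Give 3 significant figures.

9.64 × 10^41

Planck area: A_P = ℏG/c³ = 2.59 × 10^-70 m².
2.50 × 10^-28 / 2.59 × 10^-70 = 9.64 × 10^41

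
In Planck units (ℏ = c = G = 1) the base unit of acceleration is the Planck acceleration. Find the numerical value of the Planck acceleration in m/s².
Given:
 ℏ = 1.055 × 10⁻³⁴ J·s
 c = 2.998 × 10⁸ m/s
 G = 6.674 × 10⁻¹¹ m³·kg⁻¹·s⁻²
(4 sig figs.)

5.560 × 10⁵¹ m/s²

a_P = √(c⁷/(ℏG))
  = √(3.092 × 10¹⁰³)
  = 5.560 × 10⁵¹ m/s²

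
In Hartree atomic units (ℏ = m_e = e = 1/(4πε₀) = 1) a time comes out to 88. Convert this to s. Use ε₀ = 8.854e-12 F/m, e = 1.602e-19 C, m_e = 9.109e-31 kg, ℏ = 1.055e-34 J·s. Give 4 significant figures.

One atomic unit of time: τ_au = (4πε₀)²ℏ³/(m_e e⁴) = 2.423e-17 s.
88 × 2.423e-17 s = 2.132e-15 s

2.132e-15 s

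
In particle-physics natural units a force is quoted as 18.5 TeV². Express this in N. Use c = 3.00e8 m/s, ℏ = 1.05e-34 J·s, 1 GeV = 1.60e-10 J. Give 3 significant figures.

Force is [E]/[L] = [E]²/(ℏc); restore (ℏc)⁻¹.
1 GeV² → 1/(ℏc) × (1 GeV in J)² = 8.13e5 N.
Convert the energy scale: 18.5 TeV² = 1.85e7 GeV².
Result: 1.85e7 × 8.13e5 = 1.50e13 N.

1.50e13 N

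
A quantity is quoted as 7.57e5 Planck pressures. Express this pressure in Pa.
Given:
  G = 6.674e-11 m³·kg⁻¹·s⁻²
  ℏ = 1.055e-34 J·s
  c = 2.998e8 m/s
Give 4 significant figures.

One Planck pressure: p_P = c⁷/(ℏG²) = 4.632e113 Pa.
7.57e5 × 4.632e113 Pa = 3.507e119 Pa

3.507e119 Pa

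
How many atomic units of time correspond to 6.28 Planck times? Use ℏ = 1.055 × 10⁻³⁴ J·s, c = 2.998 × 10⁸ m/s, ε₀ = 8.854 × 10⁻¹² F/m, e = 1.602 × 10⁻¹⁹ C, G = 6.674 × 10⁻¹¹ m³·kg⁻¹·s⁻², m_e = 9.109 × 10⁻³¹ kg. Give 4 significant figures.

Planck time: t_P = √(ℏG/c⁵) = 5.392 × 10⁻⁴⁴ s
atomic unit of time: τ_au = (4πε₀)²ℏ³/(m_e e⁴) = 2.423 × 10⁻¹⁷ s
6.28 × 5.392 × 10⁻⁴⁴ / 2.423 × 10⁻¹⁷ = 1.398 × 10⁻²⁶

1.398 × 10⁻²⁶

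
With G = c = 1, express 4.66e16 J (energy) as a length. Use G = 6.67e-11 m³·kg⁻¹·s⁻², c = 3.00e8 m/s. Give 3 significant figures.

Energy → length via G/c⁴.
4.66e16 J × (G/c⁴) = 3.84e-28 m

3.84e-28 m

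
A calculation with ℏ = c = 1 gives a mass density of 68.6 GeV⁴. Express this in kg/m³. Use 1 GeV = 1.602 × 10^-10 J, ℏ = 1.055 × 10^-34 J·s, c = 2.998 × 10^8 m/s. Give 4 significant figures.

Mass density is [E]/(c²[L]³) = [E]⁴/(ℏ³c⁵).
1 GeV⁴ → 1/(ℏ³c⁵) × (1 GeV in J)⁴ = 2.316 × 10^20 kg/m³.
Result: 68.6 × 2.316 × 10^20 = 1.589 × 10^22 kg/m³.

1.589 × 10^22 kg/m³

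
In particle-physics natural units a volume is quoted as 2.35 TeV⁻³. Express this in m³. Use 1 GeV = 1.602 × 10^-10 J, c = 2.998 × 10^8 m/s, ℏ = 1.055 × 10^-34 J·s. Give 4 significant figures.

Volume is [L]³ = [E]⁻³·(ℏc)³.
1 GeV⁻³ → (ℏc)³ × (1 GeV in J)⁻³ = 7.696 × 10^-48 m³.
Convert the energy scale: 2.35 TeV⁻³ = 2.35 × 10^-9 GeV⁻³.
Result: 2.35 × 10^-9 × 7.696 × 10^-48 = 1.809 × 10^-56 m³.

1.809 × 10^-56 m³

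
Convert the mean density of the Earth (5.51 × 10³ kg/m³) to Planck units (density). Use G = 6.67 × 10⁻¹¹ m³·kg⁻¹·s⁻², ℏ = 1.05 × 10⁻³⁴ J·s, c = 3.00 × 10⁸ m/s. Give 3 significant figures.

Planck density: ρ_P = c⁵/(ℏG²) = 5.20 × 10⁹⁶ kg/m³.
5.51 × 10³ / 5.20 × 10⁹⁶ = 1.06 × 10⁻⁹³

1.06 × 10⁻⁹³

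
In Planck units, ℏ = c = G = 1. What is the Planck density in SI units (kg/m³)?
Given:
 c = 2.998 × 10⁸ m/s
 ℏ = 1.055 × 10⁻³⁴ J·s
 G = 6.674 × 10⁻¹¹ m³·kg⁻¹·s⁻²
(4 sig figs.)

From ℏ = c = G = 1 the density scale is ρ_P = c⁵/(ℏG²).
  = 2.422 × 10⁴² / 4.699 × 10⁻⁵⁵
  = 5.154 × 10⁹⁶ kg/m³

5.154 × 10⁹⁶ kg/m³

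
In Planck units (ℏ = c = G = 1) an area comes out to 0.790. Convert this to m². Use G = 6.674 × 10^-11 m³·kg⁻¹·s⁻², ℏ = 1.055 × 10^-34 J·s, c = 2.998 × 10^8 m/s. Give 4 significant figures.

2.064 × 10^-70 m²

One Planck area: A_P = ℏG/c³ = 2.613 × 10^-70 m².
0.790 × 2.613 × 10^-70 m² = 2.064 × 10^-70 m²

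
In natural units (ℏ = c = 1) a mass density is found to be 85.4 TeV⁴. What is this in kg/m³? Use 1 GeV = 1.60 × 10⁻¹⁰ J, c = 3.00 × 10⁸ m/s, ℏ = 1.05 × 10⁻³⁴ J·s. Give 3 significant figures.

Mass density is [E]/(c²[L]³) = [E]⁴/(ℏ³c⁵).
1 GeV⁴ → 1/(ℏ³c⁵) × (1 GeV in J)⁴ = 2.33 × 10²⁰ kg/m³.
Convert the energy scale: 85.4 TeV⁴ = 8.54 × 10¹³ GeV⁴.
Result: 8.54 × 10¹³ × 2.33 × 10²⁰ = 1.99 × 10³⁴ kg/m³.

1.99 × 10³⁴ kg/m³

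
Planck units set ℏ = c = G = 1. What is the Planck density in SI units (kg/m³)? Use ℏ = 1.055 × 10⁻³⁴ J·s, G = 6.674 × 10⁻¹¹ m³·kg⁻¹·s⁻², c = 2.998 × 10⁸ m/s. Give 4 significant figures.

5.154 × 10⁹⁶ kg/m³

From ℏ = c = G = 1 the density scale is ρ_P = c⁵/(ℏG²).
  = 2.422 × 10⁴² / 4.699 × 10⁻⁵⁵
  = 5.154 × 10⁹⁶ kg/m³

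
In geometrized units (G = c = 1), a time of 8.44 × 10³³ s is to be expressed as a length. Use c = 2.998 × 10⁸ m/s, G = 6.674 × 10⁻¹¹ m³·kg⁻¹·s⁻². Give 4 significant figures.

2.530 × 10⁴² m

Time → length via c.
8.44 × 10³³ s × (c) = 2.530 × 10⁴² m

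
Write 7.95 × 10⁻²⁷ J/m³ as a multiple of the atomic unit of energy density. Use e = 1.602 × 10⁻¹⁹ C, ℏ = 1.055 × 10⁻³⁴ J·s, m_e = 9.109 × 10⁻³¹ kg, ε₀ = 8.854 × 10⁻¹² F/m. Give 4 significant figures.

2.714 × 10⁻⁴⁰

atomic unit of energy density: u_au = E_h/a₀³ = m_e⁴e¹⁰/((4πε₀)⁵ℏ⁸) = 2.929 × 10¹³ J/m³.
7.95 × 10⁻²⁷ / 2.929 × 10¹³ = 2.714 × 10⁻⁴⁰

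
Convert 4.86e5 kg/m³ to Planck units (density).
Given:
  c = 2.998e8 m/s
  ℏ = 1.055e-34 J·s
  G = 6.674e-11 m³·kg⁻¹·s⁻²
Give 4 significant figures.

Planck density: ρ_P = c⁵/(ℏG²) = 5.154e96 kg/m³.
4.86e5 / 5.154e96 = 9.430e-92

9.430e-92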